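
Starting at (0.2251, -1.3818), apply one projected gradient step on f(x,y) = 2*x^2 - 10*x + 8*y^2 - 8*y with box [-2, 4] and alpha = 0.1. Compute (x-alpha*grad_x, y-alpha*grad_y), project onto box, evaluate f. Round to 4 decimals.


Step 1: Compute gradient at (0.2251, -1.3818).
grad_x = 2*2*0.2251 - 10 = -9.0996
grad_y = 2*8*-1.3818 - 8 = -30.1088
Step 2: Gradient step.
x_raw = 0.2251 - 0.1*-9.0996 = 1.1351
y_raw = -1.3818 - 0.1*-30.1088 = 1.6291
Step 3: Project onto [-2, 4].
x_proj = clip(1.1351) = 1.1351
y_proj = clip(1.6291) = 1.6291
Step 4: Evaluate f.
f(1.1351, 1.6291) = -0.5753


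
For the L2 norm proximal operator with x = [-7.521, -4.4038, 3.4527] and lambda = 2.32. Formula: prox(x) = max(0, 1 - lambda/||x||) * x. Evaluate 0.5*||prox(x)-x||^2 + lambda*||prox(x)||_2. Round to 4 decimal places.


Step 1: Compute ||x||.
||x|| = 9.3744
Step 2: Compute scaling factor.
scale = max(0, 1 - 2.32/9.3744) = 0.7525
Step 3: prox(x) = [-5.6597, -3.3139, 2.5982]
||prox(x)|| = 7.0544
Step 4: Proximal objective.
0.5*||prox-x||^2 = 2.6912
lambda*||prox|| = 16.3662
Total = 19.0575


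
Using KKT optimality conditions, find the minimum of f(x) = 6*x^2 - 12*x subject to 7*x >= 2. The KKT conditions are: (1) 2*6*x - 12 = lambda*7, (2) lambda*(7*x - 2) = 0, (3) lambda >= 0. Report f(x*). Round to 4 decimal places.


Step 1: Try lambda = 0 (constraint inactive).
Stationarity: 2*6*x - 12 = 0
x* = 12/(2*6) = 1.0
Check constraint: 7*1.0 = 7.0 >= 2 -- satisfied.
Step 2: Compute optimal value.
f(x*) = 6*1.0^2 - 12*1.0 = -6.0


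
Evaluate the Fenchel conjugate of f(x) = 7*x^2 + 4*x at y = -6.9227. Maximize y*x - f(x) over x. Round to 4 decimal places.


f*(y) = sup_x {y*x - a*x^2 - b*x} = sup_x {(y-b)*x - a*x^2}
FOC: (y - b) - 2a*x = 0 => x* = (y - b)/(2a)
x* = (-6.9227 - 4)/(2*7) = -0.7802
f*(-6.9227) = (y-b)^2/(4a) = (-6.9227 - 4)^2/(4*7)
= 119.3054/28 = 4.2609


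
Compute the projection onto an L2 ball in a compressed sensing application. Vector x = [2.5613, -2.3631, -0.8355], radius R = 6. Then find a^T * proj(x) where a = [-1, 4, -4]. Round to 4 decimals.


Step 1: Compute ||x|| (intermediates to 6 decimals).
||x|| = sqrt(2.5613^2 + (-2.3631)^2 + (-0.8355)^2) = 3.583652
Step 2: Project.
Since ||x|| <= R, proj = x (no scaling needed).
proj(x) = [2.5613, -2.3631, -0.8355]
Step 3: Dot product.
a^T * proj(x) = -1*2.5613 + 4*(-2.3631) - 4*(-0.8355) = -8.6717


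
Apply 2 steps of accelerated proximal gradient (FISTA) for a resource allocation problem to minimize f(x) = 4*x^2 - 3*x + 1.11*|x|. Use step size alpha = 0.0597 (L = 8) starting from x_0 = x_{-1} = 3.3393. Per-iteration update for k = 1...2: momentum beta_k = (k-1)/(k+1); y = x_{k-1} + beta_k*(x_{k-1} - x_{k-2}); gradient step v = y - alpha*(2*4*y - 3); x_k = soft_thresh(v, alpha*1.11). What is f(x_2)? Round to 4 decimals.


FISTA on f(x) = 4*x^2 - 3*x + 1.11*|x|
L = 8, alpha = 0.0597
Iteration 1: beta = 0.0, y = 3.3393 + 0.0*(3.3393 - 3.3393) = 3.3393
  grad(y) = 23.7144, v = y - alpha*grad = 1.9236
  prox(v) = soft_thresh(1.9236, 0.0663) = 1.8573
Iteration 2: beta = 0.3333, y = 1.8573 + 0.3333*(1.8573 - 3.3393) = 1.3633
  grad(y) = 7.9062, v = y - alpha*grad = 0.8913
  prox(v) = soft_thresh(0.8913, 0.0663) = 0.825
f(x_2) = 4*0.825^2 - 3*0.825 + 1.11*|0.825| = 1.1633


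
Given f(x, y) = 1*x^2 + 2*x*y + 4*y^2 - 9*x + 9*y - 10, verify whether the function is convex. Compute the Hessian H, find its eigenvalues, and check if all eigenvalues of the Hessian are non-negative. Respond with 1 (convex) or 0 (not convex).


The Hessian of f(x,y) = 1*x^2 + 2*x*y + 4*y^2 - 9*x + 9*y - 10 is:
H = [[2, 2], [2, 8]]
Trace = 2 + 8 = 10
Determinant = 2*8 - (2)^2 = 12
Discriminant = (10)^2 - 4*12 = 52.0
Eigenvalues: lambda_1 = 1.3944, lambda_2 = 8.6056
The function is convex.

1


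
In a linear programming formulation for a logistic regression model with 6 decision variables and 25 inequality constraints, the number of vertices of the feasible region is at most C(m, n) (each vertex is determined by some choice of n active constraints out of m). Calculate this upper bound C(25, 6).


Each vertex corresponds to some choice of n active constraints out of m, so the number of vertices is at most C(m, n) = m! / (n!(m-n)!).
m = 25, n = 6
Numerator: 25 * 24 * 23 * 22 * 21 * 20
Denominator: 6! = 720
C(25, 6) = 177100


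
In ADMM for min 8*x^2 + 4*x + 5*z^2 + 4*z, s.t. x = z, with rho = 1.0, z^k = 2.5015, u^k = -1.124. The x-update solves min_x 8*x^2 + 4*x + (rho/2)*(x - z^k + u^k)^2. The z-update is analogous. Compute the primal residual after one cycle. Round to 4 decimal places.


ADMM iteration with rho = 1.0, z^k = 2.5015, u^k = -1.124
Step 1: x-update.
Minimize 8*x^2 + 4*x + (1.0/2)*(x - 2.5015 - 1.124)^2
FOC: (2*8 + 1.0)*x = -4 + 1.0*(2.5015 + 1.124)
x^{k+1} = -0.022
Step 2: z-update.
Minimize 5*z^2 + 4*z + (1.0/2)*(-0.022 - z - 1.124)^2
FOC: (2*5 + 1.0)*z = -4 + 1.0*(-0.022 - 1.124)
z^{k+1} = -0.4678
Step 3: u-update.
u^{k+1} = -1.124 - 0.022 + 0.4678 = -0.6782
Step 4: Primal residual = |-0.022 + 0.4678| = 0.4458


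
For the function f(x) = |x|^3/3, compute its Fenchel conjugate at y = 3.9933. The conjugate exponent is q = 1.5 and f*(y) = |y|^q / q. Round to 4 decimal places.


The conjugate exponent q satisfies 1/p + 1/q = 1.
p = 3, so q = 3/(3 - 1) = 1.5
|y|^q = 3.9933^1.5 = 7.9799
f*(3.9933) = 7.9799 / 1.5 = 5.3199


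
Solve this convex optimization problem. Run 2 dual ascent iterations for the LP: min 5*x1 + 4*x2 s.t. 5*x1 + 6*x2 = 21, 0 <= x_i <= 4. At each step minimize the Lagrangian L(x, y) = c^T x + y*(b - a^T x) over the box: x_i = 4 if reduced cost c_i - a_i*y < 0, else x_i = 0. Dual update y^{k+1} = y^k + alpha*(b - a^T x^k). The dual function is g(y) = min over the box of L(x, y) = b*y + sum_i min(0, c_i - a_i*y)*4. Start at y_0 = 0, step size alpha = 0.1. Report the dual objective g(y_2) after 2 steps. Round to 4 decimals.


Dual ascent for LP: min 5*x1 + 4*x2, 5*x1 + 6*x2 = 21, 0 <= x_i <= 4
Step 1: y^k = 0.0, reduced costs: (5.0, 4.0)
  x^k = (0.0, 0.0), subgradient = b - a^T x = 21.0
  y^{k+1} = 0.0 + 0.1*21.0 = 2.1
Step 2: y^k = 2.1, reduced costs: (-5.5, -8.6)
  x^k = (4.0, 4.0), subgradient = b - a^T x = -23.0
  y^{k+1} = 2.1 + 0.1*-23.0 = -0.2
Dual objective at y_2 = -0.2: reduced costs (6.0, 5.2), box minimizer x = (0.0, 0.0)
g(y_2) = b*y + (c1 - a1*y)*x1 + (c2 - a2*y)*x2 = 21*(-0.2) + 6.0*0.0 + 5.2*0.0 = -4.2 + 0.0 + 0.0 = -4.2


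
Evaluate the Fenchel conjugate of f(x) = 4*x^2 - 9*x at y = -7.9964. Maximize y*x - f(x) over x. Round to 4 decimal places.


f*(y) = sup_x {y*x - a*x^2 - b*x} = sup_x {(y-b)*x - a*x^2}
FOC: (y - b) - 2a*x = 0 => x* = (y - b)/(2a)
x* = (-7.9964 + 9)/(2*4) = 0.1255
f*(-7.9964) = (y-b)^2/(4a) = (-7.9964 + 9)^2/(4*4)
= 1.0072/16 = 0.063


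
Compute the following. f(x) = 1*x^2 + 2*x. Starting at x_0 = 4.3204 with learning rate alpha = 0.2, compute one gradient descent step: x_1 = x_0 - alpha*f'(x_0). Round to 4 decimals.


We compute the gradient at x_0 and apply the update.
f'(x) = 2*x + 2
f'(4.3204) = 2*4.3204 + 2 = 10.6408
x_1 = 4.3204 - 0.2*10.6408 = 2.1922


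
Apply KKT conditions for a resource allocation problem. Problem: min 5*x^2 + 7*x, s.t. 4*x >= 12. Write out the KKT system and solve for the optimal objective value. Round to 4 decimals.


Step 1: Try lambda = 0 (constraint inactive).
x_unc = -7/(2*5) = -0.7
Check: 4*-0.7 = -2.8 < 12 -- violated!
Step 2: Constraint must be active: 4*x = 12
x* = 12/4 = 3.0
lambda = (2*5*3.0 + 7)/4 = 9.25
Step 3: Compute optimal value.
f(x*) = 5*3.0^2 + 7*3.0 = 66.0


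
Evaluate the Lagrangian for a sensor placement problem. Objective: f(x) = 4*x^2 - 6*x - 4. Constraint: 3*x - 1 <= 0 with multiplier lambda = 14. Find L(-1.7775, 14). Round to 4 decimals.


Step 1: Evaluate f(x).
f(-1.7775) = 4*(-1.7775)^2 - 6*(-1.7775) - 4 = 19.303
Step 2: Evaluate g(x).
g(-1.7775) = 3*-1.7775 - 1 = -6.3325
Step 3: Compute Lagrangian.
L = 19.303 + 14*-6.3325 = -69.352


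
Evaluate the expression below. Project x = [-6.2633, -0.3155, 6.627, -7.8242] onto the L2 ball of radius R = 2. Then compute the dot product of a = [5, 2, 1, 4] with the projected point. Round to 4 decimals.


Step 1: Compute ||x|| (intermediates to 6 decimals).
||x|| = sqrt((-6.2633)^2 + (-0.3155)^2 + 6.627^2 + (-7.8242)^2) = 12.019305
Step 2: Project.
Since ||x|| > R, scale = R/||x|| = 2/12.019305 = 0.166399, proj(x) = scale * x
proj(x) = [-1.042207, -0.052499, 1.102726, -1.301939]
Step 3: Dot product.
a^T * proj(x) = 5*(-1.042207) + 2*(-0.052499) + 1*1.102726 + 4*(-1.301939) = -9.4211


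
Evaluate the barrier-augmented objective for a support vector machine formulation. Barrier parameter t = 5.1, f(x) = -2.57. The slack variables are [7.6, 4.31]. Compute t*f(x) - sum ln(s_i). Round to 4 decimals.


Step 1: Compute log-barrier.
ln values: [2.0281, 1.4609]
phi = -(2.0281 + 1.4609) = -3.4891
Step 2: Compute augmented objective.
t*f(x) = 5.1*-2.57 = -13.107
Total = -13.107 - 3.4891 = -16.5961


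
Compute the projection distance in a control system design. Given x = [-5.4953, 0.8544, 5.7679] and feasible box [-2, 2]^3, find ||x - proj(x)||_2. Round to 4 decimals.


Project each component onto [-2, 2].
clip(-5.4953) = -2.0, clip(0.8544) = 0.8544, clip(5.7679) = 2.0
Projection = [-2.0, 0.8544, 2.0]
Squared diffs: [12.2171, 0.0, 14.1971]
Distance = sqrt(26.4142) = 5.1395


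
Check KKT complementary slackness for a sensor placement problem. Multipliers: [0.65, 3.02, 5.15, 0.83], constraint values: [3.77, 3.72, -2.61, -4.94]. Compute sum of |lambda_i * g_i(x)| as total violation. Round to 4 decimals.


KKT complementary slackness check:
lambda_1 * g_1 = 0.65 * 3.77 = 2.4505
lambda_2 * g_2 = 3.02 * 3.72 = 11.2344
lambda_3 * g_3 = 5.15 * -2.61 = -13.4415
lambda_4 * g_4 = 0.83 * -4.94 = -4.1002
Total violation = 2.4505 + 11.2344 + 13.4415 + 4.1002 = 31.2266


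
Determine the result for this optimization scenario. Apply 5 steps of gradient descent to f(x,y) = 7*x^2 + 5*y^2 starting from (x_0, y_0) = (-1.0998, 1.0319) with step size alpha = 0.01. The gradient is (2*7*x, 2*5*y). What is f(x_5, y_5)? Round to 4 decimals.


Gradient descent on f(x,y) = 7*x^2 + 5*y^2.
Starting point: (-1.0998, 1.0319), alpha = 0.01
Step 1: grad_x = 2*7*-1.0998 = -15.3972, grad_y = 2*5*1.0319 = 10.319
  x_1 = -1.0998 - 0.01*-15.3972 = -0.9458
  y_1 = 1.0319 - 0.01*10.319 = 0.9287
Step 2: grad_x = 2*7*-0.9458 = -13.2416, grad_y = 2*5*0.9287 = 9.2871
  x_2 = -0.9458 - 0.01*-13.2416 = -0.8134
  y_2 = 0.9287 - 0.01*9.2871 = 0.8358
Step 3: grad_x = 2*7*-0.8134 = -11.3878, grad_y = 2*5*0.8358 = 8.3584
  x_3 = -0.8134 - 0.01*-11.3878 = -0.6995
  y_3 = 0.8358 - 0.01*8.3584 = 0.7523
Step 4: grad_x = 2*7*-0.6995 = -9.7935, grad_y = 2*5*0.7523 = 7.5226
  x_4 = -0.6995 - 0.01*-9.7935 = -0.6016
  y_4 = 0.7523 - 0.01*7.5226 = 0.677
Step 5: grad_x = 2*7*-0.6016 = -8.4224, grad_y = 2*5*0.677 = 6.7703
  x_5 = -0.6016 - 0.01*-8.4224 = -0.5174
  y_5 = 0.677 - 0.01*6.7703 = 0.6093
f(-0.5174, 0.6093) = 7*(-0.5174)^2 + 5*0.6093^2 = 3.7301


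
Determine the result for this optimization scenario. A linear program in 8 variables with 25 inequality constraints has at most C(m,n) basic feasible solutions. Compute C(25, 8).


Each vertex corresponds to some choice of n active constraints out of m, so the number of vertices is at most C(m, n) = m! / (n!(m-n)!).
m = 25, n = 8
Numerator: 25 * 24 * 23 * 22 * 21 * 20 * 19 * 18
Denominator: 8! = 40320
C(25, 8) = 1081575


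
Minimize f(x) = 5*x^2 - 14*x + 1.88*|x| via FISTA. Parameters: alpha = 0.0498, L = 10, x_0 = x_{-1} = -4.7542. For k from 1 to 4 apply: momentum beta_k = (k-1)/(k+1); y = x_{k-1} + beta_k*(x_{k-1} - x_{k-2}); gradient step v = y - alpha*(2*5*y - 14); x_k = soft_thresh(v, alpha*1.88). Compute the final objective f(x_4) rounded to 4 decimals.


FISTA on f(x) = 5*x^2 - 14*x + 1.88*|x|
L = 10, alpha = 0.0498
Iteration 1: beta = 0.0, y = -4.7542 + 0.0*(-4.7542 + 4.7542) = -4.7542
  grad(y) = -61.542, v = y - alpha*grad = -1.6894
  prox(v) = soft_thresh(-1.6894, 0.0936) = -1.5958
Iteration 2: beta = 0.3333, y = -1.5958 + 0.3333*(-1.5958 + 4.7542) = -0.543
  grad(y) = -19.4298, v = y - alpha*grad = 0.4246
  prox(v) = soft_thresh(0.4246, 0.0936) = 0.331
Iteration 3: beta = 0.5, y = 0.331 + 0.5*(0.331 + 1.5958) = 1.2944
  grad(y) = -1.0561, v = y - alpha*grad = 1.347
  prox(v) = soft_thresh(1.347, 0.0936) = 1.2534
Iteration 4: beta = 0.6, y = 1.2534 + 0.6*(1.2534 - 0.331) = 1.8068
  grad(y) = 4.0678, v = y - alpha*grad = 1.6042
  prox(v) = soft_thresh(1.6042, 0.0936) = 1.5106
f(x_4) = 5*1.5106^2 - 14*1.5106 + 1.88*|1.5106| = -6.899


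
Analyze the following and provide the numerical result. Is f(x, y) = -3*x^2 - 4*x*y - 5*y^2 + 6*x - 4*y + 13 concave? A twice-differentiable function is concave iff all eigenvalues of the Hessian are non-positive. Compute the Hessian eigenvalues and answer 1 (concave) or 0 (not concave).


The Hessian of f(x,y) = -3*x^2 - 4*x*y - 5*y^2 + 6*x - 4*y + 13 is:
H = [[-6, -4], [-4, -10]]
Trace = -6 - 10 = -16
Determinant = -6*-10 - (-4)^2 = 44
Discriminant = (-16)^2 - 4*44 = 80.0
Eigenvalues: lambda_1 = -12.4721, lambda_2 = -3.5279
The function is concave.

1


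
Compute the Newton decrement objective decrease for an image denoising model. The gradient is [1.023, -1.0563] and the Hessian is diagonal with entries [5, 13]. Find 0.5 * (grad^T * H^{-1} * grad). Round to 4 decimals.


Step 1: H is diagonal, so H^(-1) * g = [0.2046, -0.0813].
Step 2: g^T H^(-1) g = sum_i g_i^2 / H_ii
  = (1.023)^2/5 + (-1.0563)^2/13
  = 0.2093 + 0.0858 = 0.2951
Step 3: Objective decrease = 0.5 * g^T H^(-1) g = 0.1476


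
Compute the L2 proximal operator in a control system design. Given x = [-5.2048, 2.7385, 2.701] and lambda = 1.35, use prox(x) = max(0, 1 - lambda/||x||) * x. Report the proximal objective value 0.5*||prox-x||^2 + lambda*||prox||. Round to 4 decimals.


Step 1: Compute ||x||.
||x|| = 6.4718
Step 2: Compute scaling factor.
scale = max(0, 1 - 1.35/6.4718) = 0.7914
Step 3: prox(x) = [-4.1191, 2.1673, 2.1376]
||prox(x)|| = 5.1218
Step 4: Proximal objective.
0.5*||prox-x||^2 = 0.9113
lambda*||prox|| = 6.9144
Total = 7.8257


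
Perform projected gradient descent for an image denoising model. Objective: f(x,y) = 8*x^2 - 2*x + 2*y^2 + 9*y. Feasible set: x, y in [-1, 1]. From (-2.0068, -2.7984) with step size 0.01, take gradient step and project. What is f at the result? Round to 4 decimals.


Step 1: Compute gradient at (-2.0068, -2.7984).
grad_x = 2*8*-2.0068 - 2 = -34.1088
grad_y = 2*2*-2.7984 + 9 = -2.1936
Step 2: Gradient step.
x_raw = -2.0068 - 0.01*-34.1088 = -1.6657
y_raw = -2.7984 - 0.01*-2.1936 = -2.7765
Step 3: Project onto [-1, 1].
x_proj = clip(-1.6657) = -1.0
y_proj = clip(-2.7765) = -1.0
Step 4: Evaluate f.
f(-1.0, -1.0) = 3.0


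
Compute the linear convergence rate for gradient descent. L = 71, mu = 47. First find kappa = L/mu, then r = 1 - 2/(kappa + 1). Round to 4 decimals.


Step 1: Compute the condition number.
kappa = L/mu = 71/47 = 1.5106
Step 2: Compute the convergence rate.
r = 1 - 2/(kappa + 1) = 1 - 2*mu/(L + mu) = (L - mu)/(L + mu) = 24/118 = 0.2034


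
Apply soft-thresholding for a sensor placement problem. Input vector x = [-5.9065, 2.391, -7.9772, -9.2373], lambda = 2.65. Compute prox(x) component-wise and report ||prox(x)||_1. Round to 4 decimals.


Soft-thresholding with lambda = 2.65:
prox(-5.9065) = sign(-5.9065)*max(|-5.9065| - 2.65, 0) = -3.2565
prox(2.391) = sign(2.391)*max(|2.391| - 2.65, 0) = 0.0
prox(-7.9772) = sign(-7.9772)*max(|-7.9772| - 2.65, 0) = -5.3272
prox(-9.2373) = sign(-9.2373)*max(|-9.2373| - 2.65, 0) = -6.5873
prox(x) = [-3.2565, 0.0, -5.3272, -6.5873]
||prox(x)||_1 = 3.2565 + 0.0 + 5.3272 + 6.5873 = 15.171


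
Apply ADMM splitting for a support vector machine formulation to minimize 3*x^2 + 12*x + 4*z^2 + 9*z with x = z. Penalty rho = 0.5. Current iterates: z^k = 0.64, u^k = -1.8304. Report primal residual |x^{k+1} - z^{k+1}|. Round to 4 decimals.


ADMM iteration with rho = 0.5, z^k = 0.64, u^k = -1.8304
Step 1: x-update.
Minimize 3*x^2 + 12*x + (0.5/2)*(x - 0.64 - 1.8304)^2
FOC: (2*3 + 0.5)*x = -12 + 0.5*(0.64 + 1.8304)
x^{k+1} = -1.6561
Step 2: z-update.
Minimize 4*z^2 + 9*z + (0.5/2)*(-1.6561 - z - 1.8304)^2
FOC: (2*4 + 0.5)*z = -9 + 0.5*(-1.6561 - 1.8304)
z^{k+1} = -1.2639
Step 3: u-update.
u^{k+1} = -1.8304 - 1.6561 + 1.2639 = -2.2226
Step 4: Primal residual = |-1.6561 + 1.2639| = 0.3922


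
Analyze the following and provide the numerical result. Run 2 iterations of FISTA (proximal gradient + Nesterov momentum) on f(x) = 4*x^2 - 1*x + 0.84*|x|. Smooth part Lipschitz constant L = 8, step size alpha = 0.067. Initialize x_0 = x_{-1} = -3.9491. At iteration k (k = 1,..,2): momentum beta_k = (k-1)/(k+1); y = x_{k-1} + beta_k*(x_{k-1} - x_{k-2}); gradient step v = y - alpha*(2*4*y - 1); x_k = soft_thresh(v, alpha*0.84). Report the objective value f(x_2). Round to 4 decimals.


FISTA on f(x) = 4*x^2 - 1*x + 0.84*|x|
L = 8, alpha = 0.067
Iteration 1: beta = 0.0, y = -3.9491 + 0.0*(-3.9491 + 3.9491) = -3.9491
  grad(y) = -32.5928, v = y - alpha*grad = -1.7654
  prox(v) = soft_thresh(-1.7654, 0.0563) = -1.7091
Iteration 2: beta = 0.3333, y = -1.7091 + 0.3333*(-1.7091 + 3.9491) = -0.9624
  grad(y) = -8.6995, v = y - alpha*grad = -0.3796
  prox(v) = soft_thresh(-0.3796, 0.0563) = -0.3233
f(x_2) = 4*(-0.3233)^2 - 1*(-0.3233) + 0.84*|-0.3233| = 1.0129


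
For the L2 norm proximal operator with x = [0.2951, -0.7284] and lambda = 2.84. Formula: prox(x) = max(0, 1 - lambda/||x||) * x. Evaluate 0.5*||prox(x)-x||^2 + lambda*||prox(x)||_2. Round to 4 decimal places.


Step 1: Compute ||x||.
||x|| = 0.7859
Step 2: Compute scaling factor.
scale = max(0, 1 - 2.84/0.7859) = 0.0
Step 3: prox(x) = [0.0, -0.0]
||prox(x)|| = 0.0
Step 4: Proximal objective.
0.5*||prox-x||^2 = 0.3088
lambda*||prox|| = 0.0
Total = 0.3088


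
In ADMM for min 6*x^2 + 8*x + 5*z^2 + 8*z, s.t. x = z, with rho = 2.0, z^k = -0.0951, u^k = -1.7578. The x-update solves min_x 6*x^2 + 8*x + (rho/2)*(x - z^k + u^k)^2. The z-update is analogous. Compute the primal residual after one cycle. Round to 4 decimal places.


ADMM iteration with rho = 2.0, z^k = -0.0951, u^k = -1.7578
Step 1: x-update.
Minimize 6*x^2 + 8*x + (2.0/2)*(x + 0.0951 - 1.7578)^2
FOC: (2*6 + 2.0)*x = -8 + 2.0*(-0.0951 + 1.7578)
x^{k+1} = -0.3339
Step 2: z-update.
Minimize 5*z^2 + 8*z + (2.0/2)*(-0.3339 - z - 1.7578)^2
FOC: (2*5 + 2.0)*z = -8 + 2.0*(-0.3339 - 1.7578)
z^{k+1} = -1.0153
Step 3: u-update.
u^{k+1} = -1.7578 - 0.3339 + 1.0153 = -1.0764
Step 4: Primal residual = |-0.3339 + 1.0153| = 0.6814


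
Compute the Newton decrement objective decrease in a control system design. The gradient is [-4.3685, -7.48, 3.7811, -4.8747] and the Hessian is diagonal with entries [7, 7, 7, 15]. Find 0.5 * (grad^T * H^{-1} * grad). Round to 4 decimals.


Step 1: H is diagonal, so H^(-1) * g = [-0.6241, -1.0686, 0.5402, -0.325].
Step 2: g^T H^(-1) g = sum_i g_i^2 / H_ii
  = (-4.3685)^2/7 + (-7.48)^2/7 + (3.7811)^2/7 + (-4.8747)^2/15
  = 2.7263 + 7.9929 + 2.0424 + 1.5842 = 14.3457
Step 3: Objective decrease = 0.5 * g^T H^(-1) g = 7.1729


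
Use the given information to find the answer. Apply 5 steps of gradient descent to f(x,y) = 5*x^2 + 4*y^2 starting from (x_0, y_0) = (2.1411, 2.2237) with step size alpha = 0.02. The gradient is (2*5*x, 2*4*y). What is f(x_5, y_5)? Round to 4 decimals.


Gradient descent on f(x,y) = 5*x^2 + 4*y^2.
Starting point: (2.1411, 2.2237), alpha = 0.02
Step 1: grad_x = 2*5*2.1411 = 21.411, grad_y = 2*4*2.2237 = 17.7896
  x_1 = 2.1411 - 0.02*21.411 = 1.7129
  y_1 = 2.2237 - 0.02*17.7896 = 1.8679
Step 2: grad_x = 2*5*1.7129 = 17.1288, grad_y = 2*4*1.8679 = 14.9433
  x_2 = 1.7129 - 0.02*17.1288 = 1.3703
  y_2 = 1.8679 - 0.02*14.9433 = 1.569
Step 3: grad_x = 2*5*1.3703 = 13.703, grad_y = 2*4*1.569 = 12.5523
  x_3 = 1.3703 - 0.02*13.703 = 1.0962
  y_3 = 1.569 - 0.02*12.5523 = 1.318
Step 4: grad_x = 2*5*1.0962 = 10.9624, grad_y = 2*4*1.318 = 10.544
  x_4 = 1.0962 - 0.02*10.9624 = 0.877
  y_4 = 1.318 - 0.02*10.544 = 1.1071
Step 5: grad_x = 2*5*0.877 = 8.7699, grad_y = 2*4*1.1071 = 8.8569
  x_5 = 0.877 - 0.02*8.7699 = 0.7016
  y_5 = 1.1071 - 0.02*8.8569 = 0.93
f(0.7016, 0.93) = 5*0.7016^2 + 4*0.93^2 = 5.9206


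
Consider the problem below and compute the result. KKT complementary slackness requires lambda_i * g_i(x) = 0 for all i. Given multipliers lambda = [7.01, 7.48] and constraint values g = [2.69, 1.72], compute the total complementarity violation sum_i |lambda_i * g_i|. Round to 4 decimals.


KKT complementary slackness check:
lambda_1 * g_1 = 7.01 * 2.69 = 18.8569
lambda_2 * g_2 = 7.48 * 1.72 = 12.8656
Total violation = 18.8569 + 12.8656 = 31.7225


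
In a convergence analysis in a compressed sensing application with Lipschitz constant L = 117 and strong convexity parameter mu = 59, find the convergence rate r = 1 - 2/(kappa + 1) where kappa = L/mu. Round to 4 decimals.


Step 1: Compute the condition number.
kappa = L/mu = 117/59 = 1.9831
Step 2: Compute the convergence rate.
r = 1 - 2/(kappa + 1) = 1 - 2*mu/(L + mu) = (L - mu)/(L + mu) = 58/176 = 0.3295


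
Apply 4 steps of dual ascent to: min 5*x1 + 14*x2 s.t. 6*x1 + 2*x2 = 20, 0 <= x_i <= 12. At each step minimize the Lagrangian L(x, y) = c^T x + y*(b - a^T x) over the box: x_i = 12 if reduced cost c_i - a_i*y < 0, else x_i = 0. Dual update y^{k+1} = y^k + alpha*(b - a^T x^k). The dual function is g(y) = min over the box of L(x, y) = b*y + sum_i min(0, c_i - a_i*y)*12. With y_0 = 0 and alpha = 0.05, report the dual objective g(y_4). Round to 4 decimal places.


Dual ascent for LP: min 5*x1 + 14*x2, 6*x1 + 2*x2 = 20, 0 <= x_i <= 12
Step 1: y^k = 0.0, reduced costs: (5.0, 14.0)
  x^k = (0.0, 0.0), subgradient = b - a^T x = 20.0
  y^{k+1} = 0.0 + 0.05*20.0 = 1.0
Step 2: y^k = 1.0, reduced costs: (-1.0, 12.0)
  x^k = (12.0, 0.0), subgradient = b - a^T x = -52.0
  y^{k+1} = 1.0 + 0.05*-52.0 = -1.6
Step 3: y^k = -1.6, reduced costs: (14.6, 17.2)
  x^k = (0.0, 0.0), subgradient = b - a^T x = 20.0
  y^{k+1} = -1.6 + 0.05*20.0 = -0.6
Step 4: y^k = -0.6, reduced costs: (8.6, 15.2)
  x^k = (0.0, 0.0), subgradient = b - a^T x = 20.0
  y^{k+1} = -0.6 + 0.05*20.0 = 0.4
Dual objective at y_4 = 0.4: reduced costs (2.6, 13.2), box minimizer x = (0.0, 0.0)
g(y_4) = b*y + (c1 - a1*y)*x1 + (c2 - a2*y)*x2 = 20*0.4 + 2.6*0.0 + 13.2*0.0 = 8.0 + 0.0 + 0.0 = 8.0


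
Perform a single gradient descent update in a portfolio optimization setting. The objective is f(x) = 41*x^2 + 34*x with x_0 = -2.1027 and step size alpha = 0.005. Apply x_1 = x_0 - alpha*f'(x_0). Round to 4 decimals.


We compute the gradient at x_0 and apply the update.
f'(x) = 82*x + 34
f'(-2.1027) = 82*-2.1027 + 34 = -138.4214
x_1 = -2.1027 - 0.005*-138.4214 = -1.4106


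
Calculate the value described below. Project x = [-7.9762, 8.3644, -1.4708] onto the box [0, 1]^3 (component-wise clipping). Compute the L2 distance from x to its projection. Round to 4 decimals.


Project each component onto [0, 1].
clip(-7.9762) = 0.0, clip(8.3644) = 1.0, clip(-1.4708) = 0.0
Projection = [0.0, 1.0, 0.0]
Squared diffs: [63.6198, 54.2344, 2.1633]
Distance = sqrt(120.0175) = 10.9552


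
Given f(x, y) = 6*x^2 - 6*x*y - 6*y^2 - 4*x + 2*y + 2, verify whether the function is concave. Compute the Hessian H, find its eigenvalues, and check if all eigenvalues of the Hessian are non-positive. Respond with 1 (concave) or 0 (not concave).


The Hessian of f(x,y) = 6*x^2 - 6*x*y - 6*y^2 - 4*x + 2*y + 2 is:
H = [[12, -6], [-6, -12]]
Trace = 12 - 12 = 0
Determinant = 12*-12 - (-6)^2 = -180
Discriminant = (0)^2 - 4*-180 = 720.0
Eigenvalues: lambda_1 = -13.4164, lambda_2 = 13.4164
The function is not concave.

0


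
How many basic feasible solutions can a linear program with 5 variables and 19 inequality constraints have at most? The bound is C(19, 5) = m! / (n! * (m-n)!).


Each vertex corresponds to some choice of n active constraints out of m, so the number of vertices is at most C(m, n) = m! / (n!(m-n)!).
m = 19, n = 5
Numerator: 19 * 18 * 17 * 16 * 15
Denominator: 5! = 120
C(19, 5) = 11628


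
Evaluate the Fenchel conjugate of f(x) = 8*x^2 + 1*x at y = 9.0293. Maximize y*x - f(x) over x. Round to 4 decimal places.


f*(y) = sup_x {y*x - a*x^2 - b*x} = sup_x {(y-b)*x - a*x^2}
FOC: (y - b) - 2a*x = 0 => x* = (y - b)/(2a)
x* = (9.0293 - 1)/(2*8) = 0.5018
f*(9.0293) = (y-b)^2/(4a) = (9.0293 - 1)^2/(4*8)
= 64.4697/32 = 2.0147


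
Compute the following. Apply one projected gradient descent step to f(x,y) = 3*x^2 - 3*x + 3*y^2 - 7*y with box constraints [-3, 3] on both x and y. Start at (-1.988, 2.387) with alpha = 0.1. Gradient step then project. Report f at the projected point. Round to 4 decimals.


Step 1: Compute gradient at (-1.988, 2.387).
grad_x = 2*3*-1.988 - 3 = -14.928
grad_y = 2*3*2.387 - 7 = 7.322
Step 2: Gradient step.
x_raw = -1.988 - 0.1*-14.928 = -0.4952
y_raw = 2.387 - 0.1*7.322 = 1.6548
Step 3: Project onto [-3, 3].
x_proj = clip(-0.4952) = -0.4952
y_proj = clip(1.6548) = 1.6548
Step 4: Evaluate f.
f(-0.4952, 1.6548) = -1.1472


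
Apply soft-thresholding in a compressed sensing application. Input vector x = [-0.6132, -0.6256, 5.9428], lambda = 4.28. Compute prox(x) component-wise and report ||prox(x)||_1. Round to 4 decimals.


Soft-thresholding with lambda = 4.28:
prox(-0.6132) = sign(-0.6132)*max(|-0.6132| - 4.28, 0) = 0.0
prox(-0.6256) = sign(-0.6256)*max(|-0.6256| - 4.28, 0) = 0.0
prox(5.9428) = sign(5.9428)*max(|5.9428| - 4.28, 0) = 1.6628
prox(x) = [0.0, 0.0, 1.6628]
||prox(x)||_1 = 0.0 + 0.0 + 1.6628 = 1.6628


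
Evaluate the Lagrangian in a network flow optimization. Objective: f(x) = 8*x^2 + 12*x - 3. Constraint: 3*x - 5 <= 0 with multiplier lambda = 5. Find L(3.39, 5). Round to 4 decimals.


Step 1: Evaluate f(x).
f(3.39) = 8*3.39^2 + 12*3.39 - 3 = 129.6168
Step 2: Evaluate g(x).
g(3.39) = 3*3.39 - 5 = 5.17
Step 3: Compute Lagrangian.
L = 129.6168 + 5*5.17 = 155.4668


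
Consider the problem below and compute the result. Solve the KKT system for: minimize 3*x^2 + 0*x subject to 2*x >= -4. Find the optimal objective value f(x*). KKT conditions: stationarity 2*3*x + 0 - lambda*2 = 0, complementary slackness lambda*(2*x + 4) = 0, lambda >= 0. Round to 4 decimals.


Step 1: Try lambda = 0 (constraint inactive).
Stationarity: 2*3*x + 0 = 0
x* = 0/(2*3) = 0.0
Check constraint: 2*0.0 = 0.0 >= -4 -- satisfied.
Step 2: Compute optimal value.
f(x*) = 3*0.0^2 + 0*0.0 = 0.0


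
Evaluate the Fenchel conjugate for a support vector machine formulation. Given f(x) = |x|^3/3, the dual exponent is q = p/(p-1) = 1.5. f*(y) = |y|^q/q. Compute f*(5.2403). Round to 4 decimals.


The conjugate exponent q satisfies 1/p + 1/q = 1.
p = 3, so q = 3/(3 - 1) = 1.5
|y|^q = 5.2403^1.5 = 11.9959
f*(5.2403) = 11.9959 / 1.5 = 7.9973


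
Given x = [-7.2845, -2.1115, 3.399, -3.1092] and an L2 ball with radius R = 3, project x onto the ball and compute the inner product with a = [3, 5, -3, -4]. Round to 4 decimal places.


Step 1: Compute ||x|| (intermediates to 6 decimals).
||x|| = sqrt((-7.2845)^2 + (-2.1115)^2 + 3.399^2 + (-3.1092)^2) = 8.873708
Step 2: Project.
Since ||x|| > R, scale = R/||x|| = 3/8.873708 = 0.338077, proj(x) = scale * x
proj(x) = [-2.462722, -0.71385, 1.149124, -1.051149]
Step 3: Dot product.
a^T * proj(x) = 3*(-2.462722) + 5*(-0.71385) - 3*1.149124 - 4*(-1.051149) = -10.2002


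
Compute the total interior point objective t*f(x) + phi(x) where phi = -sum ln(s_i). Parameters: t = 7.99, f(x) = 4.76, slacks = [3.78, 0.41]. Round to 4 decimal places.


Step 1: Compute log-barrier.
ln values: [1.3297, -0.8916]
phi = -(1.3297 - 0.8916) = -0.4381
Step 2: Compute augmented objective.
t*f(x) = 7.99*4.76 = 38.0324
Total = 38.0324 - 0.4381 = 37.5943


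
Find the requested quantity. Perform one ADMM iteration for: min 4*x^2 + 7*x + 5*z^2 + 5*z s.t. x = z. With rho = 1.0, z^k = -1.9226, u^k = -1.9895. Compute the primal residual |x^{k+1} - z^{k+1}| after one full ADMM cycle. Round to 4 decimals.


ADMM iteration with rho = 1.0, z^k = -1.9226, u^k = -1.9895
Step 1: x-update.
Minimize 4*x^2 + 7*x + (1.0/2)*(x + 1.9226 - 1.9895)^2
FOC: (2*4 + 1.0)*x = -7 + 1.0*(-1.9226 + 1.9895)
x^{k+1} = -0.7703
Step 2: z-update.
Minimize 5*z^2 + 5*z + (1.0/2)*(-0.7703 - z - 1.9895)^2
FOC: (2*5 + 1.0)*z = -5 + 1.0*(-0.7703 - 1.9895)
z^{k+1} = -0.7054
Step 3: u-update.
u^{k+1} = -1.9895 - 0.7703 + 0.7054 = -2.0544
Step 4: Primal residual = |-0.7703 + 0.7054| = 0.0649


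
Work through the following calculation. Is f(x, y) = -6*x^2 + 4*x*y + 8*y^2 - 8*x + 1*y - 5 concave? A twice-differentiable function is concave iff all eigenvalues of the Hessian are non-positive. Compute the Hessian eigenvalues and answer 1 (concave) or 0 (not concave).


The Hessian of f(x,y) = -6*x^2 + 4*x*y + 8*y^2 - 8*x + 1*y - 5 is:
H = [[-12, 4], [4, 16]]
Trace = -12 + 16 = 4
Determinant = -12*16 - (4)^2 = -208
Discriminant = (4)^2 - 4*-208 = 848.0
Eigenvalues: lambda_1 = -12.5602, lambda_2 = 16.5602
The function is not concave.

0


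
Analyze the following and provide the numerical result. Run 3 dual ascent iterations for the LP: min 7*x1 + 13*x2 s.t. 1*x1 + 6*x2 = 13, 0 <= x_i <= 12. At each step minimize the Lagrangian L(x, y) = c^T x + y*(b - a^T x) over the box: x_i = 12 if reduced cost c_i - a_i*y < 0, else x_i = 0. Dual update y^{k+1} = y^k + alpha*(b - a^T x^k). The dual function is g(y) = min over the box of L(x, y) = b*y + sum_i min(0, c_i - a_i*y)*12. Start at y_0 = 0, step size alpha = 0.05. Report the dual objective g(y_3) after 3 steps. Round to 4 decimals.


Dual ascent for LP: min 7*x1 + 13*x2, 1*x1 + 6*x2 = 13, 0 <= x_i <= 12
Step 1: y^k = 0.0, reduced costs: (7.0, 13.0)
  x^k = (0.0, 0.0), subgradient = b - a^T x = 13.0
  y^{k+1} = 0.0 + 0.05*13.0 = 0.65
Step 2: y^k = 0.65, reduced costs: (6.35, 9.1)
  x^k = (0.0, 0.0), subgradient = b - a^T x = 13.0
  y^{k+1} = 0.65 + 0.05*13.0 = 1.3
Step 3: y^k = 1.3, reduced costs: (5.7, 5.2)
  x^k = (0.0, 0.0), subgradient = b - a^T x = 13.0
  y^{k+1} = 1.3 + 0.05*13.0 = 1.95
Dual objective at y_3 = 1.95: reduced costs (5.05, 1.3), box minimizer x = (0.0, 0.0)
g(y_3) = b*y + (c1 - a1*y)*x1 + (c2 - a2*y)*x2 = 13*1.95 + 5.05*0.0 + 1.3*0.0 = 25.35 + 0.0 + 0.0 = 25.35


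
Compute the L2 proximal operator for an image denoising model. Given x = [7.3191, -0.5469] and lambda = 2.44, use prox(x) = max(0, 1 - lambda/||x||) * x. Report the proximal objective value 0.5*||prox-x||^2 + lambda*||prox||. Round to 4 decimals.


Step 1: Compute ||x||.
||x|| = 7.3395
Step 2: Compute scaling factor.
scale = max(0, 1 - 2.44/7.3395) = 0.6676
Step 3: prox(x) = [4.8859, -0.3651]
||prox(x)|| = 4.8995
Step 4: Proximal objective.
0.5*||prox-x||^2 = 2.9768
lambda*||prox|| = 11.9548
Total = 14.9316


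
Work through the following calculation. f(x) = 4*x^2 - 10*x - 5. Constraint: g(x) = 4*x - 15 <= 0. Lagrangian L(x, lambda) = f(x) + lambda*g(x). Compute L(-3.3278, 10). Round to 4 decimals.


Step 1: Evaluate f(x).
f(-3.3278) = 4*(-3.3278)^2 - 10*(-3.3278) - 5 = 72.575
Step 2: Evaluate g(x).
g(-3.3278) = 4*-3.3278 - 15 = -28.3112
Step 3: Compute Lagrangian.
L = 72.575 + 10*-28.3112 = -210.537


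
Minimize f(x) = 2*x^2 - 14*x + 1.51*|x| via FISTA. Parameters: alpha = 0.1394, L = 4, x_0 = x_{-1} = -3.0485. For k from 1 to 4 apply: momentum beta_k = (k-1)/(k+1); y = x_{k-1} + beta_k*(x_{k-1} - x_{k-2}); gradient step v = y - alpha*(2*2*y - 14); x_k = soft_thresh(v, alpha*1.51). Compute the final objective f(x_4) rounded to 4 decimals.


FISTA on f(x) = 2*x^2 - 14*x + 1.51*|x|
L = 4, alpha = 0.1394
Iteration 1: beta = 0.0, y = -3.0485 + 0.0*(-3.0485 + 3.0485) = -3.0485
  grad(y) = -26.194, v = y - alpha*grad = 0.6029
  prox(v) = soft_thresh(0.6029, 0.2105) = 0.3924
Iteration 2: beta = 0.3333, y = 0.3924 + 0.3333*(0.3924 + 3.0485) = 1.5394
  grad(y) = -7.8423, v = y - alpha*grad = 2.6326
  prox(v) = soft_thresh(2.6326, 0.2105) = 2.4222
Iteration 3: beta = 0.5, y = 2.4222 + 0.5*(2.4222 - 0.3924) = 3.437
  grad(y) = -0.252, v = y - alpha*grad = 3.4721
  prox(v) = soft_thresh(3.4721, 0.2105) = 3.2616
Iteration 4: beta = 0.6, y = 3.2616 + 0.6*(3.2616 - 2.4222) = 3.7653
  grad(y) = 1.0613, v = y - alpha*grad = 3.6174
  prox(v) = soft_thresh(3.6174, 0.2105) = 3.4069
f(x_4) = 2*3.4069^2 - 14*3.4069 + 1.51*|3.4069| = -19.3383


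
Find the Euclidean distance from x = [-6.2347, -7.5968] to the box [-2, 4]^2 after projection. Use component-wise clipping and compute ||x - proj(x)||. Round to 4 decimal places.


Project each component onto [-2, 4].
clip(-6.2347) = -2.0, clip(-7.5968) = -2.0
Projection = [-2.0, -2.0]
Squared diffs: [17.9327, 31.3242]
Distance = sqrt(49.2569) = 7.0183


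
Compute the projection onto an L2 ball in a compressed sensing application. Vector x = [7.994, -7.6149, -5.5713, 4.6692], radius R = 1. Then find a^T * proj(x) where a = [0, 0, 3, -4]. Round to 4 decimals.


Step 1: Compute ||x|| (intermediates to 6 decimals).
||x|| = sqrt(7.994^2 + (-7.6149)^2 + (-5.5713)^2 + 4.6692^2) = 13.218606
Step 2: Project.
Since ||x|| > R, scale = R/||x|| = 1/13.218606 = 0.075651, proj(x) = scale * x
proj(x) = [0.604754, -0.576075, -0.421474, 0.35323]
Step 3: Dot product.
a^T * proj(x) = 0*0.604754 + 0*(-0.576075) + 3*(-0.421474) - 4*0.35323 = -2.6773


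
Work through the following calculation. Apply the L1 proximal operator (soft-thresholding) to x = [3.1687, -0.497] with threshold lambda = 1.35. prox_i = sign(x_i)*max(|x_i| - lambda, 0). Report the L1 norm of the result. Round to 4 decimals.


Soft-thresholding with lambda = 1.35:
prox(3.1687) = sign(3.1687)*max(|3.1687| - 1.35, 0) = 1.8187
prox(-0.497) = sign(-0.497)*max(|-0.497| - 1.35, 0) = 0.0
prox(x) = [1.8187, 0.0]
||prox(x)||_1 = 1.8187 + 0.0 = 1.8187


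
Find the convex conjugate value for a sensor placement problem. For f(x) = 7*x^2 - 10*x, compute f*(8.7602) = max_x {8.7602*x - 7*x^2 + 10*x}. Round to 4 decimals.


f*(y) = sup_x {y*x - a*x^2 - b*x} = sup_x {(y-b)*x - a*x^2}
FOC: (y - b) - 2a*x = 0 => x* = (y - b)/(2a)
x* = (8.7602 + 10)/(2*7) = 1.34
f*(8.7602) = (y-b)^2/(4a) = (8.7602 + 10)^2/(4*7)
= 351.9451/28 = 12.5695


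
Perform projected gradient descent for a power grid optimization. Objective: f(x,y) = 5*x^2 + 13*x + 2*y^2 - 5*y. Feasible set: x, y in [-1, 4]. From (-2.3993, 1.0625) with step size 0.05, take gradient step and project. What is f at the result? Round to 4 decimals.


Step 1: Compute gradient at (-2.3993, 1.0625).
grad_x = 2*5*-2.3993 + 13 = -10.993
grad_y = 2*2*1.0625 - 5 = -0.75
Step 2: Gradient step.
x_raw = -2.3993 - 0.05*-10.993 = -1.8497
y_raw = 1.0625 - 0.05*-0.75 = 1.1
Step 3: Project onto [-1, 4].
x_proj = clip(-1.8497) = -1.0
y_proj = clip(1.1) = 1.1
Step 4: Evaluate f.
f(-1.0, 1.1) = -11.08


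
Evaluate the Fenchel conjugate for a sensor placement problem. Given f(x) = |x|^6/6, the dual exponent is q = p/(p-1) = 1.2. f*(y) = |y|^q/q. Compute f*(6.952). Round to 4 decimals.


The conjugate exponent q satisfies 1/p + 1/q = 1.
p = 6, so q = 6/(6 - 1) = 1.2
|y|^q = 6.952^1.2 = 10.2455
f*(6.952) = 10.2455 / 1.2 = 8.5379


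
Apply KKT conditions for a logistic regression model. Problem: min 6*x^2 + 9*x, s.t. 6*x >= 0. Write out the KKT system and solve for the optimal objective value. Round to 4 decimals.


Step 1: Try lambda = 0 (constraint inactive).
x_unc = -9/(2*6) = -0.75
Check: 6*-0.75 = -4.5 < 0 -- violated!
Step 2: Constraint must be active: 6*x = 0
x* = 0/6 = 0.0
lambda = (2*6*0.0 + 9)/6 = 1.5
Step 3: Compute optimal value.
f(x*) = 6*0.0^2 + 9*0.0 = 0.0


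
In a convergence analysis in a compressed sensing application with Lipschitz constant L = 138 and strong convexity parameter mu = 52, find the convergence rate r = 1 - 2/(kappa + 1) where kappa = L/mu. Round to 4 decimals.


Step 1: Compute the condition number.
kappa = L/mu = 138/52 = 2.6538
Step 2: Compute the convergence rate.
r = 1 - 2/(kappa + 1) = 1 - 2*mu/(L + mu) = (L - mu)/(L + mu) = 86/190 = 0.4526


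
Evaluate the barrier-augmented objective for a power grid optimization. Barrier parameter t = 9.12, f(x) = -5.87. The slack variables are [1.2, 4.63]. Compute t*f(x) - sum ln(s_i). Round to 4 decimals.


Step 1: Compute log-barrier.
ln values: [0.1823, 1.5326]
phi = -(0.1823 + 1.5326) = -1.7149
Step 2: Compute augmented objective.
t*f(x) = 9.12*-5.87 = -53.5344
Total = -53.5344 - 1.7149 = -55.2493


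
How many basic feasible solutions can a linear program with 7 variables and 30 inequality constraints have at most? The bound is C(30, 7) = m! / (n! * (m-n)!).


Each vertex corresponds to some choice of n active constraints out of m, so the number of vertices is at most C(m, n) = m! / (n!(m-n)!).
m = 30, n = 7
Numerator: 30 * 29 * 28 * 27 * 26 * 25 * 24
Denominator: 7! = 5040
C(30, 7) = 2035800


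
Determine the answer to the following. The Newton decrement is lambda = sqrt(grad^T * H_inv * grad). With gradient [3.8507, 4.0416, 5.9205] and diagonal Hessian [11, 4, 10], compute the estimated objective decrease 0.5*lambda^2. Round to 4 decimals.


Step 1: H is diagonal, so H^(-1) * g = [0.3501, 1.0104, 0.5921].
Step 2: g^T H^(-1) g = sum_i g_i^2 / H_ii
  = (3.8507)^2/11 + (4.0416)^2/4 + (5.9205)^2/10
  = 1.348 + 4.0836 + 3.5052 = 8.9369
Step 3: Objective decrease = 0.5 * g^T H^(-1) g = 4.4684


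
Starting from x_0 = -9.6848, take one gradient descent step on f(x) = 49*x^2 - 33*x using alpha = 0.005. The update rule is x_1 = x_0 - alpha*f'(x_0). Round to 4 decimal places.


We compute the gradient at x_0 and apply the update.
f'(x) = 98*x - 33
f'(-9.6848) = 98*-9.6848 - 33 = -982.1104
x_1 = -9.6848 - 0.005*-982.1104 = -4.7742


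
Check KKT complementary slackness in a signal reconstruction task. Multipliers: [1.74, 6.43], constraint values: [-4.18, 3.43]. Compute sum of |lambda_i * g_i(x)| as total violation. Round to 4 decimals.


KKT complementary slackness check:
lambda_1 * g_1 = 1.74 * -4.18 = -7.2732
lambda_2 * g_2 = 6.43 * 3.43 = 22.0549
Total violation = 7.2732 + 22.0549 = 29.3281


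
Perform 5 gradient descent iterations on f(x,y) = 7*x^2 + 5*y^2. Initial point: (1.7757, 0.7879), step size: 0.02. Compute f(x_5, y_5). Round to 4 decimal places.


Gradient descent on f(x,y) = 7*x^2 + 5*y^2.
Starting point: (1.7757, 0.7879), alpha = 0.02
Step 1: grad_x = 2*7*1.7757 = 24.8598, grad_y = 2*5*0.7879 = 7.879
  x_1 = 1.7757 - 0.02*24.8598 = 1.2785
  y_1 = 0.7879 - 0.02*7.879 = 0.6303
Step 2: grad_x = 2*7*1.2785 = 17.8991, grad_y = 2*5*0.6303 = 6.3032
  x_2 = 1.2785 - 0.02*17.8991 = 0.9205
  y_2 = 0.6303 - 0.02*6.3032 = 0.5043
Step 3: grad_x = 2*7*0.9205 = 12.8873, grad_y = 2*5*0.5043 = 5.0426
  x_3 = 0.9205 - 0.02*12.8873 = 0.6628
  y_3 = 0.5043 - 0.02*5.0426 = 0.4034
Step 4: grad_x = 2*7*0.6628 = 9.2789, grad_y = 2*5*0.4034 = 4.034
  x_4 = 0.6628 - 0.02*9.2789 = 0.4772
  y_4 = 0.4034 - 0.02*4.034 = 0.3227
Step 5: grad_x = 2*7*0.4772 = 6.6808, grad_y = 2*5*0.3227 = 3.2272
  x_5 = 0.4772 - 0.02*6.6808 = 0.3436
  y_5 = 0.3227 - 0.02*3.2272 = 0.2582
f(0.3436, 0.2582) = 7*0.3436^2 + 5*0.2582^2 = 1.1596


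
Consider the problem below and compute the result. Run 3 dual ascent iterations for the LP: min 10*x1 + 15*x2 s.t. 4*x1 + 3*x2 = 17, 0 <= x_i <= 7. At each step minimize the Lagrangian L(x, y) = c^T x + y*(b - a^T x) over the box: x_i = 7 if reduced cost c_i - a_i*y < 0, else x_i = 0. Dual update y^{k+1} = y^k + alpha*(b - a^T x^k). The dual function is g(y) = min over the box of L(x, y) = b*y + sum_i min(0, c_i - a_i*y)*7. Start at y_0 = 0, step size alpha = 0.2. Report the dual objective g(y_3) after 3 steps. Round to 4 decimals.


Dual ascent for LP: min 10*x1 + 15*x2, 4*x1 + 3*x2 = 17, 0 <= x_i <= 7
Step 1: y^k = 0.0, reduced costs: (10.0, 15.0)
  x^k = (0.0, 0.0), subgradient = b - a^T x = 17.0
  y^{k+1} = 0.0 + 0.2*17.0 = 3.4
Step 2: y^k = 3.4, reduced costs: (-3.6, 4.8)
  x^k = (7.0, 0.0), subgradient = b - a^T x = -11.0
  y^{k+1} = 3.4 + 0.2*-11.0 = 1.2
Step 3: y^k = 1.2, reduced costs: (5.2, 11.4)
  x^k = (0.0, 0.0), subgradient = b - a^T x = 17.0
  y^{k+1} = 1.2 + 0.2*17.0 = 4.6
Dual objective at y_3 = 4.6: reduced costs (-8.4, 1.2), box minimizer x = (7.0, 0.0)
g(y_3) = b*y + (c1 - a1*y)*x1 + (c2 - a2*y)*x2 = 17*4.6 + (-8.4)*7.0 + 1.2*0.0 = 78.2 - 58.8 + 0.0 = 19.4


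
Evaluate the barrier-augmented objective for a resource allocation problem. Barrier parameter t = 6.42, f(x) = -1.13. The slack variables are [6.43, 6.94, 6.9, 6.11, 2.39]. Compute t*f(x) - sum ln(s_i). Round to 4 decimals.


Step 1: Compute log-barrier.
ln values: [1.861, 1.9373, 1.9315, 1.8099, 0.8713]
phi = -(1.861 + 1.9373 + 1.9315 + 1.8099 + 0.8713) = -8.411
Step 2: Compute augmented objective.
t*f(x) = 6.42*-1.13 = -7.2546
Total = -7.2546 - 8.411 = -15.6656
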